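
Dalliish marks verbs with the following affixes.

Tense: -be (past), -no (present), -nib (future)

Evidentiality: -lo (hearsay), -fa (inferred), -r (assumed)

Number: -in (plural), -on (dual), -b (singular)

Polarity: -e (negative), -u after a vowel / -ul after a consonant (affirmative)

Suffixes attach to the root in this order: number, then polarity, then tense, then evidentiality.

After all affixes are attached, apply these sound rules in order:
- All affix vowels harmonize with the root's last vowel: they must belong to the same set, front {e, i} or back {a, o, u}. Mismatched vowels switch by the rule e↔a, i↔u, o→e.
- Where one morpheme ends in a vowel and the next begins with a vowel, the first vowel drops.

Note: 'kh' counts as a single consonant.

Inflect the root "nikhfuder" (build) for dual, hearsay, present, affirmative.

nikhfuderenilnele

Attach number dual -on → nikhfuderon.
Attach polarity affirmative -ul (after consonant 'n') → nikhfuderonul.
Attach tense present -no → nikhfuderonulno.
Attach evidentiality hearsay -lo → nikhfuderonulnolo.
Apply vowel harmony: nikhfuderonulnolo → nikhfuderenilnele.
Vowel deletion: no change.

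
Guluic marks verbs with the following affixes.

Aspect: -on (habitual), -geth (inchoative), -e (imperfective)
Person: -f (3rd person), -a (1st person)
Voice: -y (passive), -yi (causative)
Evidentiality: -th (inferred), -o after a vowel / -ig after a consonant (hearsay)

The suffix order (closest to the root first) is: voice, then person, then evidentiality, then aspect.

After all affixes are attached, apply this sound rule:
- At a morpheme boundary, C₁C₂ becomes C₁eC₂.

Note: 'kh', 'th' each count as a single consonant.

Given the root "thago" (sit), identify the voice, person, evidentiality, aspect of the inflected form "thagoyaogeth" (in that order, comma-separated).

passive, 1st person, hearsay, inchoative

Segment: thago-y-a-o-geth.
voice: -y → passive.
person: -a → 1st person.
evidentiality: -o/ig → hearsay.
aspect: -geth → inchoative.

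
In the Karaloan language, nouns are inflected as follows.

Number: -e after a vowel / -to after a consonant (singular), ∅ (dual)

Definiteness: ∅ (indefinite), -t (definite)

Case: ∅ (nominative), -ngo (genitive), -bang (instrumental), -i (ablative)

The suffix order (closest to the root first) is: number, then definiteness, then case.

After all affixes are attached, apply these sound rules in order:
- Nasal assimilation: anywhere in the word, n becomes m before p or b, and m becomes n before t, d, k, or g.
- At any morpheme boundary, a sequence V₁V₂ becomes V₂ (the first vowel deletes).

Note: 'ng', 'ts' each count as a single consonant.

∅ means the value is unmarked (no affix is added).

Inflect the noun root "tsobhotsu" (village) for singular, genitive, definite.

tsobhotsetngo

Attach number singular -e (after vowel 'u') → tsobhotsue.
Attach definiteness definite -t → tsobhotsuet.
Attach case genitive -ngo → tsobhotsuetngo.
Nasal assimilation: no change.
Apply vowel deletion: tsobhotsuetngo → tsobhotsetngo.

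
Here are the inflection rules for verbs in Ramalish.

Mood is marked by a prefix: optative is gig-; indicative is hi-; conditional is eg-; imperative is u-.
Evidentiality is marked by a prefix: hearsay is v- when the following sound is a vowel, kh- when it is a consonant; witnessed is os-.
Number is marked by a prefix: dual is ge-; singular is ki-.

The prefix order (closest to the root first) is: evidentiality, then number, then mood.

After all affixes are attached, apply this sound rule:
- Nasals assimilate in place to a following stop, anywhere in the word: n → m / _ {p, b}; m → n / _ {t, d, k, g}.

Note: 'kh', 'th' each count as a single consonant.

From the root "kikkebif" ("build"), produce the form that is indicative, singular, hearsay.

hikikhkikkebif

Attach evidentiality hearsay kh- (before consonant 'k') → khkikkebif.
Attach number singular ki- → kikhkikkebif.
Attach mood indicative hi- → hikikhkikkebif.
Nasal assimilation: no change.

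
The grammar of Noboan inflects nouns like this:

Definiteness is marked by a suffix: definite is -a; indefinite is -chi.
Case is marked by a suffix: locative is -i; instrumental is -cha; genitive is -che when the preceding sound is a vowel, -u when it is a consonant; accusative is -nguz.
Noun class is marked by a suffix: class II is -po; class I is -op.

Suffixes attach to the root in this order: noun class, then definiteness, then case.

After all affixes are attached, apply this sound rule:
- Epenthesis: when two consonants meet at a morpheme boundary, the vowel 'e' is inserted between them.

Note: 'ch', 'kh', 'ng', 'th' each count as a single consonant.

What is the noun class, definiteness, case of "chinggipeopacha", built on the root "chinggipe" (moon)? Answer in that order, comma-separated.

class I, definite, instrumental

Segment: chinggipe-op-a-cha.
noun class: -op → class I.
definiteness: -a → definite.
case: -cha → instrumental.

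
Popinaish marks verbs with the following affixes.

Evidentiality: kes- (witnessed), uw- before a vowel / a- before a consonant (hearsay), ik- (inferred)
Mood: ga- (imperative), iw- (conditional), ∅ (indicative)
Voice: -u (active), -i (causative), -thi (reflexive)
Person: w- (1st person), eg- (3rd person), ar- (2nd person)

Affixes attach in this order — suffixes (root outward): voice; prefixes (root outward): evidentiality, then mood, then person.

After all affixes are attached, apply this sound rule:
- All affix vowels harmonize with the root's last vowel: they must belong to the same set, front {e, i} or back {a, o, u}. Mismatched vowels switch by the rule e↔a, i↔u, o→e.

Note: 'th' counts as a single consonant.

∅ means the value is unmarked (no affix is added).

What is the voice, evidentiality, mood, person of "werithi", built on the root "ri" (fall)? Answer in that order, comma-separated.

Segment: w-a-ri-thi.
voice: -thi → reflexive.
evidentiality: uw/a- → hearsay.
mood: ∅ → indicative.
person: w- → 1st person.

reflexive, hearsay, indicative, 1st person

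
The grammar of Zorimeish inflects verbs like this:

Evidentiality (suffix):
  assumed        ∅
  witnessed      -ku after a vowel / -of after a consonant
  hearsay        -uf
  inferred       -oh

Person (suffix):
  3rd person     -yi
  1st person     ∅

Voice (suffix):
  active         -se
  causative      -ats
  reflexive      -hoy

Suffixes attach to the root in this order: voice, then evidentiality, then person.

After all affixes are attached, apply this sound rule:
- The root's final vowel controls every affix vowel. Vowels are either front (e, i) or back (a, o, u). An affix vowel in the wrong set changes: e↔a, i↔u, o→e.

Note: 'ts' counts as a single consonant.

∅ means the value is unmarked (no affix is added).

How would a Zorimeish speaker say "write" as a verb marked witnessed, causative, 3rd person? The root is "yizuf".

yizufatsofyu

Attach voice causative -ats → yizufats.
Attach evidentiality witnessed -of (after consonant 'ts') → yizufatsof.
Attach person 3rd person -yi → yizufatsofyi.
Apply vowel harmony: yizufatsofyi → yizufatsofyu.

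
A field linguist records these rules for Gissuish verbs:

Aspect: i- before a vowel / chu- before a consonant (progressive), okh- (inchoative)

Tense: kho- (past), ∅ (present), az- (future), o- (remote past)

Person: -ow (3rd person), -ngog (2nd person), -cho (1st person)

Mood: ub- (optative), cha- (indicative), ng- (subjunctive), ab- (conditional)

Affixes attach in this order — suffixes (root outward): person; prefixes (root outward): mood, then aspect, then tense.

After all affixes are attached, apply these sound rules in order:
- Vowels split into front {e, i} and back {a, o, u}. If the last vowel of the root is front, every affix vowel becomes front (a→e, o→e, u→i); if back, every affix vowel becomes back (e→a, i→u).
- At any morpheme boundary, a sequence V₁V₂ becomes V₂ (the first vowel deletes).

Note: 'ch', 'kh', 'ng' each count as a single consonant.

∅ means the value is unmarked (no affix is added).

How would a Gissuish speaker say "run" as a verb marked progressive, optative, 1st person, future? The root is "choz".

azubchozcho

Attach mood optative ub- → ubchoz.
Attach aspect progressive i- (before vowel 'u') → iubchoz.
Attach person 1st person -cho → iubchozcho.
Attach tense future az- → aziubchozcho.
Apply vowel harmony: aziubchozcho → azuubchozcho.
Apply vowel deletion: azuubchozcho → azubchozcho.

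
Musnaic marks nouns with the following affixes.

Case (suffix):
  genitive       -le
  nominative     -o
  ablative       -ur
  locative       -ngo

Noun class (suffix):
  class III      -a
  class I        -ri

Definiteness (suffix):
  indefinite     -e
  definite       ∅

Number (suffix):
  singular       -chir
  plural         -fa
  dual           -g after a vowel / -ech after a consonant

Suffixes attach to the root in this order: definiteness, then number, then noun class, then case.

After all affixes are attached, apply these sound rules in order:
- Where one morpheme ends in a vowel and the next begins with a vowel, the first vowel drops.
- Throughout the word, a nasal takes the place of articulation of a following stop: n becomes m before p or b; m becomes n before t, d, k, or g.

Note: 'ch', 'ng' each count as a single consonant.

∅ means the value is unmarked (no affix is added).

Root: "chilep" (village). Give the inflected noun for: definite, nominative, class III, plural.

definiteness = definite: zero marking, form stays chilep.
Attach number plural -fa → chilepfa.
Attach noun class class III -a → chilepfaa.
Attach case nominative -o → chilepfaao.
Apply vowel deletion: chilepfaao → chilepfo.
Nasal assimilation: no change.

chilepfo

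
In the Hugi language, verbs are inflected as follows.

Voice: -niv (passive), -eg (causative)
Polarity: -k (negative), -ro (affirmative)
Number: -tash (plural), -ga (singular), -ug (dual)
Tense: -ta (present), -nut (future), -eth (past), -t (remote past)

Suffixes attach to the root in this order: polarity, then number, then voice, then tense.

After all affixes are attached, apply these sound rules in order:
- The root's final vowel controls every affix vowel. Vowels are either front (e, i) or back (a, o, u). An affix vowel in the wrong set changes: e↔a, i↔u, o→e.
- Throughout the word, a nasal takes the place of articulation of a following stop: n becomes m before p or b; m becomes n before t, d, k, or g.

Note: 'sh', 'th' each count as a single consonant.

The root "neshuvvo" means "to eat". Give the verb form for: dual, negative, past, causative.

Attach polarity negative -k → neshuvvok.
Attach number dual -ug → neshuvvokug.
Attach voice causative -eg → neshuvvokugeg.
Attach tense past -eth → neshuvvokugegeth.
Apply vowel harmony: neshuvvokugegeth → neshuvvokugagath.
Nasal assimilation: no change.

neshuvvokugagath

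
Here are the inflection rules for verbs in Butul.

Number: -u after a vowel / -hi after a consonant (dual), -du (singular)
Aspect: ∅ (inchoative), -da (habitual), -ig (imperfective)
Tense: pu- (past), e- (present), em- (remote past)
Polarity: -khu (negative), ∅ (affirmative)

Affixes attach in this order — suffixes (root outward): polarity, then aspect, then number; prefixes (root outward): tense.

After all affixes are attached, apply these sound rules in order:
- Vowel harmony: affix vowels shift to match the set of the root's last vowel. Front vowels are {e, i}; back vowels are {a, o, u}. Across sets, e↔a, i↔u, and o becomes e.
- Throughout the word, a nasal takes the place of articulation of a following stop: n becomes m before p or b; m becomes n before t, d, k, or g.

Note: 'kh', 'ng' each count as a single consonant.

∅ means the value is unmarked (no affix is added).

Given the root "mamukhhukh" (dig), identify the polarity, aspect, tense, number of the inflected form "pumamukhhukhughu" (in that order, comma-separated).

Segment: pu-mamukhhukh-ig-hi.
polarity: ∅ → affirmative.
aspect: -ig → imperfective.
tense: pu- → past.
number: -u/hi → dual.

affirmative, imperfective, past, dual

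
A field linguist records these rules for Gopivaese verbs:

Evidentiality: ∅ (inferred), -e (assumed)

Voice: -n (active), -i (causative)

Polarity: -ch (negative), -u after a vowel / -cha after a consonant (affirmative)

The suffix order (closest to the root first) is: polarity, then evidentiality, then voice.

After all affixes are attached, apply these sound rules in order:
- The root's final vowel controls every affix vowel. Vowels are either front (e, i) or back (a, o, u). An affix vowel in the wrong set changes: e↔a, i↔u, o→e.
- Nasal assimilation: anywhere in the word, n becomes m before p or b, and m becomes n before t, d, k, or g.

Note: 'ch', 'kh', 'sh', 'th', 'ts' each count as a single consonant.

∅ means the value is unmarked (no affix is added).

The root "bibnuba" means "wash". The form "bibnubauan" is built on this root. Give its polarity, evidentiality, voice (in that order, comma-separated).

Segment: bibnuba-u-e-n.
polarity: -u/cha → affirmative.
evidentiality: -e → assumed.
voice: -n → active.

affirmative, assumed, active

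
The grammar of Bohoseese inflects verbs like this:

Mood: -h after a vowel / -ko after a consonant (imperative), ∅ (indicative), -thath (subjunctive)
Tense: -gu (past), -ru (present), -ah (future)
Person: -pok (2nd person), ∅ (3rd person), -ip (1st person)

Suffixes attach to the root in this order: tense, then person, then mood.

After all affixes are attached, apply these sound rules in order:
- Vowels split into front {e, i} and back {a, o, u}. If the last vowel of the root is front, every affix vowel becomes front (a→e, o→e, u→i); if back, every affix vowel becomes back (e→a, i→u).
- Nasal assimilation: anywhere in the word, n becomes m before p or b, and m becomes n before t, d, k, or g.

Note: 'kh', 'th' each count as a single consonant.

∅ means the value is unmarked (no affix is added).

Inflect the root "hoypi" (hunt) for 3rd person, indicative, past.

Attach tense past -gu → hoypigu.
person = 3rd person: zero marking, form stays hoypigu.
mood = indicative: zero marking, form stays hoypigu.
Apply vowel harmony: hoypigu → hoypigi.
Nasal assimilation: no change.

hoypigi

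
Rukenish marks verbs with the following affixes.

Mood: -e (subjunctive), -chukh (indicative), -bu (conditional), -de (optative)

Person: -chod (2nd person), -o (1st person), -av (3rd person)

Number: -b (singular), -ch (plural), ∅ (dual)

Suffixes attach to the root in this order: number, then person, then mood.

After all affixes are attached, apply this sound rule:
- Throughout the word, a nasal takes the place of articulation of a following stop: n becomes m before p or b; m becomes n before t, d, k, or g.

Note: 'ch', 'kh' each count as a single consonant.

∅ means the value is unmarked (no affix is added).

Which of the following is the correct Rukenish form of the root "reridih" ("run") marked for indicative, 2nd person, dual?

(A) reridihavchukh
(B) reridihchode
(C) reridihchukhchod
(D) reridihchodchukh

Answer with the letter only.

D

number = dual: zero marking, form stays reridih.
Attach person 2nd person -chod → reridihchod.
Attach mood indicative -chukh → reridihchodchukh.
Nasal assimilation: no change.
So the correct form is reridihchodchukh, option (D).
(A) reridihavchukh is wrong: it uses 3rd person instead of 2nd person for person.
(B) reridihchode is wrong: it uses subjunctive instead of indicative for mood.
(C) reridihchukhchod is wrong: it has the affixes in the wrong order.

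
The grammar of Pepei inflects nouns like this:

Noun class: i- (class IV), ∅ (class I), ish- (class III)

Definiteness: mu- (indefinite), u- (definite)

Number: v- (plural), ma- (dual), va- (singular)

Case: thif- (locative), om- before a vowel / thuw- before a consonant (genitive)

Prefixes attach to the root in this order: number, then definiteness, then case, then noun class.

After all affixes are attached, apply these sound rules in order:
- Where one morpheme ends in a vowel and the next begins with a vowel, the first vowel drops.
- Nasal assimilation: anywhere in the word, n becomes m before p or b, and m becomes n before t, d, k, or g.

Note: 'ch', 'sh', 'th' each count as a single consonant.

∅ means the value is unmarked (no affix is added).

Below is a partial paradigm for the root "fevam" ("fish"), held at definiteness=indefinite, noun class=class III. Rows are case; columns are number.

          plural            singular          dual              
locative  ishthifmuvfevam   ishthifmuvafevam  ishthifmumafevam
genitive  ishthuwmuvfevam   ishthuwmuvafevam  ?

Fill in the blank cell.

ishthuwmumafevam

Attach number dual ma- → mafevam.
Attach definiteness indefinite mu- → mumafevam.
Attach case genitive thuw- (before consonant 'm') → thuwmumafevam.
Attach noun class class III ish- → ishthuwmumafevam.
Vowel deletion: no change.
Nasal assimilation: no change.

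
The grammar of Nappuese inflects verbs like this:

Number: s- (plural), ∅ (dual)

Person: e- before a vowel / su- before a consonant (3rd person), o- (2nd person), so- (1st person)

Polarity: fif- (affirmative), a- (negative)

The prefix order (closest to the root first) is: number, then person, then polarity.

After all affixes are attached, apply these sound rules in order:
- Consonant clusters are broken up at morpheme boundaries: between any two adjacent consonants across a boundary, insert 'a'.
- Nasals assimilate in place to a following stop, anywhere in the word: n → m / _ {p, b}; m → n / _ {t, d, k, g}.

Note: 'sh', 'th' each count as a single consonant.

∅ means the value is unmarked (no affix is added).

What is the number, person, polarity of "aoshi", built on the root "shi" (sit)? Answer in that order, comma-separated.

Segment: a-o-shi.
number: ∅ → dual.
person: o- → 2nd person.
polarity: a- → negative.

dual, 2nd person, negative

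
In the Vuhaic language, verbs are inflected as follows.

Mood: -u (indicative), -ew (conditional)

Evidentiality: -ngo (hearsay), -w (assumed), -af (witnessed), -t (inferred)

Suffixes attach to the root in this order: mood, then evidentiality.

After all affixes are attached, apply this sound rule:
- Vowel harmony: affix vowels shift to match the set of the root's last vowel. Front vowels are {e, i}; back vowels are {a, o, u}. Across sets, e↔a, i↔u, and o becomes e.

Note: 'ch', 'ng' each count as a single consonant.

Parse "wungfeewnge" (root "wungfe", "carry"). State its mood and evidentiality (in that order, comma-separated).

conditional, hearsay

Segment: wungfe-ew-ngo.
mood: -ew → conditional.
evidentiality: -ngo → hearsay.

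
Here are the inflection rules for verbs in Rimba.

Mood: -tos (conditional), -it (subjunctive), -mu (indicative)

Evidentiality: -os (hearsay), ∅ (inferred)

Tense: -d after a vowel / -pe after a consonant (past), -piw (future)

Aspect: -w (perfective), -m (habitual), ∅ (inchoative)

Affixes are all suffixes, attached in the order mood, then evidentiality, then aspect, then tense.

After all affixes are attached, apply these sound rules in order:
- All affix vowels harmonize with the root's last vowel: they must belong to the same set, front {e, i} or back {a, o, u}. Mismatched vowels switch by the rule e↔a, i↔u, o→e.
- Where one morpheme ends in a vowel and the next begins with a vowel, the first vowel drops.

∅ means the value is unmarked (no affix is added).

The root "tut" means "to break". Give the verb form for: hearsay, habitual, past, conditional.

tuttososmpa

Attach mood conditional -tos → tuttos.
Attach evidentiality hearsay -os → tuttosos.
Attach aspect habitual -m → tuttososm.
Attach tense past -pe (after consonant 'm') → tuttososmpe.
Apply vowel harmony: tuttososmpe → tuttososmpa.
Vowel deletion: no change.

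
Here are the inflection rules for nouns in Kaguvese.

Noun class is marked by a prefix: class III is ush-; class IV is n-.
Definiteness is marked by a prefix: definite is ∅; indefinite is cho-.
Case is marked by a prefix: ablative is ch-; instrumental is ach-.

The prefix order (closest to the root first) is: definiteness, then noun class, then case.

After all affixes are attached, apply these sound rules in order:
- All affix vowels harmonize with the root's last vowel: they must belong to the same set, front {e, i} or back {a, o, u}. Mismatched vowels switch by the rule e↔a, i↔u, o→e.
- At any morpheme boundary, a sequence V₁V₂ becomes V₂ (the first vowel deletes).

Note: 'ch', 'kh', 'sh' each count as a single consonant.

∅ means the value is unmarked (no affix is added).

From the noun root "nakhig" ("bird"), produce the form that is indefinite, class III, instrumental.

Attach definiteness indefinite cho- → chonakhig.
Attach noun class class III ush- → ushchonakhig.
Attach case instrumental ach- → achushchonakhig.
Apply vowel harmony: achushchonakhig → echishchenakhig.
Vowel deletion: no change.

echishchenakhig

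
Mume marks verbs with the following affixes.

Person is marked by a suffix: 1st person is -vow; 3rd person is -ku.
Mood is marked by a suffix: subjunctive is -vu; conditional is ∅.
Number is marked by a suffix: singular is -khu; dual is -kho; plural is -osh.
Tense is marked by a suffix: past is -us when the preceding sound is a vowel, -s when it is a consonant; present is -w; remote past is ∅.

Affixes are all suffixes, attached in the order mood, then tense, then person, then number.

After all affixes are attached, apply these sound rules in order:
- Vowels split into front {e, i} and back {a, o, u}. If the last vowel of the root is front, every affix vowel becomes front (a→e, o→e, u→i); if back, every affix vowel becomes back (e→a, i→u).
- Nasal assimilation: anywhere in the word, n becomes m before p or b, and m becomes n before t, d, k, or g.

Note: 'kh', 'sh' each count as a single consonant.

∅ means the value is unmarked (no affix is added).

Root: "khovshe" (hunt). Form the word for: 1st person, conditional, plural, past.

khovsheisvewesh

mood = conditional: zero marking, form stays khovshe.
Attach tense past -us (after vowel 'e') → khovsheus.
Attach person 1st person -vow → khovsheusvow.
Attach number plural -osh → khovsheusvowosh.
Apply vowel harmony: khovsheusvowosh → khovsheisvewesh.
Nasal assimilation: no change.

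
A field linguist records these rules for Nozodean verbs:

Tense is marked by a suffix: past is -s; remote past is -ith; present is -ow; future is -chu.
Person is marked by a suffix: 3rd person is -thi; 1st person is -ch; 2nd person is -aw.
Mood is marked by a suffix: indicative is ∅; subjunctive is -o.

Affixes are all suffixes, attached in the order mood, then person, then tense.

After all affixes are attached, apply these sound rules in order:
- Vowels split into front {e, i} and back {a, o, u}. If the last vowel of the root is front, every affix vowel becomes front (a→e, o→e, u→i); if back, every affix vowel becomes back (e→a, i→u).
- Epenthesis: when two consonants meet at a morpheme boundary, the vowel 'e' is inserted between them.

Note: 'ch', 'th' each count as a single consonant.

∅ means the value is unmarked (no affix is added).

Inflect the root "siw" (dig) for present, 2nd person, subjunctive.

Attach mood subjunctive -o → siwo.
Attach person 2nd person -aw → siwoaw.
Attach tense present -ow → siwoawow.
Apply vowel harmony: siwoawow → siweewew.
Epenthesis: no change.

siweewew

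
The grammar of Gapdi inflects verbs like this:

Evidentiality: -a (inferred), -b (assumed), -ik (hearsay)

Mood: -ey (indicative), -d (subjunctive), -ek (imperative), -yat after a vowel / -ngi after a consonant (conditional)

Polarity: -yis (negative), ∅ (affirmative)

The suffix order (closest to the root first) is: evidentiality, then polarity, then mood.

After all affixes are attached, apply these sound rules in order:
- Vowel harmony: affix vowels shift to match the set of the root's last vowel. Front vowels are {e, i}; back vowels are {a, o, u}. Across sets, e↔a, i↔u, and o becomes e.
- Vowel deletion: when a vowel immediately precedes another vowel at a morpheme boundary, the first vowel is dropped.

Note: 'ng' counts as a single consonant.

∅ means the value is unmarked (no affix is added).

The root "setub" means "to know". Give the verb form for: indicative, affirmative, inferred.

setubay

Attach evidentiality inferred -a → setuba.
polarity = affirmative: zero marking, form stays setuba.
Attach mood indicative -ey → setubaey.
Apply vowel harmony: setubaey → setubaay.
Apply vowel deletion: setubaay → setubay.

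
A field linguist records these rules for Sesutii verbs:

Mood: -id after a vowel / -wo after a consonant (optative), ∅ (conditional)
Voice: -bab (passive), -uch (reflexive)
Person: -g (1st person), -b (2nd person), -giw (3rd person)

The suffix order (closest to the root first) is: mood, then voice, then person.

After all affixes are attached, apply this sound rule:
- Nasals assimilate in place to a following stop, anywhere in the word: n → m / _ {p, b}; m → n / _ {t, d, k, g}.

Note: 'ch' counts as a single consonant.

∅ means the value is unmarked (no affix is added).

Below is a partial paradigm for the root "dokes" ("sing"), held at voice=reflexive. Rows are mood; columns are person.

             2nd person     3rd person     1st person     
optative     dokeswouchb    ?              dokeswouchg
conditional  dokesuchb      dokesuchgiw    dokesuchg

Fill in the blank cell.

Attach mood optative -wo (after consonant 's') → dokeswo.
Attach voice reflexive -uch → dokeswouch.
Attach person 3rd person -giw → dokeswouchgiw.
Nasal assimilation: no change.

dokeswouchgiw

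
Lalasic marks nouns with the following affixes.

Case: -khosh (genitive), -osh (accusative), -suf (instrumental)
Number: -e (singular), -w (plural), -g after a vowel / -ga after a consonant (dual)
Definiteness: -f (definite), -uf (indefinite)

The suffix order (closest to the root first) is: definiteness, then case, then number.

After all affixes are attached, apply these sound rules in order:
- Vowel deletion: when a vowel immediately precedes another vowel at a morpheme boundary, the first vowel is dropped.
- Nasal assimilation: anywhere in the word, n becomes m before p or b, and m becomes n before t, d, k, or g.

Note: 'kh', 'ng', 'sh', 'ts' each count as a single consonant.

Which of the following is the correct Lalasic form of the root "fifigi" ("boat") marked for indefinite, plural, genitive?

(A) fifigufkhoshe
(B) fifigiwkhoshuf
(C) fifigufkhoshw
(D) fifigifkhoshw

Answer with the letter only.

C

Attach definiteness indefinite -uf → fifigiuf.
Attach case genitive -khosh → fifigiufkhosh.
Attach number plural -w → fifigiufkhoshw.
Apply vowel deletion: fifigiufkhoshw → fifigufkhoshw.
Nasal assimilation: no change.
So the correct form is fifigufkhoshw, option (C).
(D) fifigifkhoshw is wrong: it uses definite instead of indefinite for definiteness.
(B) fifigiwkhoshuf is wrong: it has the affixes in the wrong order.
(A) fifigufkhoshe is wrong: it uses singular instead of plural for number.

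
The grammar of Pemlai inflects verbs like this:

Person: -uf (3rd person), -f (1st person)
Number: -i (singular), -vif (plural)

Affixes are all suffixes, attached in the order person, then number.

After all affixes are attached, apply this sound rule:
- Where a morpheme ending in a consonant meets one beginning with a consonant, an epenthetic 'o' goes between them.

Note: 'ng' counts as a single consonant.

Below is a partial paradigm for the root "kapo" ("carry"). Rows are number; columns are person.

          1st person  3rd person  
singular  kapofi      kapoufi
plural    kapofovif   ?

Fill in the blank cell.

Attach person 3rd person -uf → kapouf.
Attach number plural -vif → kapoufvif.
Apply epenthesis: kapoufvif → kapoufovif.

kapoufovif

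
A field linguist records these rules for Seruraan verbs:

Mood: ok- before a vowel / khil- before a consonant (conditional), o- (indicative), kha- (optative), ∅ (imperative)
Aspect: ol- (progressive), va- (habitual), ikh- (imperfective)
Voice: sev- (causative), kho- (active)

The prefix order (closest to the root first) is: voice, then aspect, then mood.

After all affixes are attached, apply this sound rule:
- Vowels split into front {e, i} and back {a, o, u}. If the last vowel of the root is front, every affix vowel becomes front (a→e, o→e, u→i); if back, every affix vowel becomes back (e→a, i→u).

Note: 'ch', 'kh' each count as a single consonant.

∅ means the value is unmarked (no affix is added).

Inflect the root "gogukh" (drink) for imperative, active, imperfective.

Attach voice active kho- → khogogukh.
Attach aspect imperfective ikh- → ikhkhogogukh.
mood = imperative: zero marking, form stays ikhkhogogukh.
Apply vowel harmony: ikhkhogogukh → ukhkhogogukh.

ukhkhogogukh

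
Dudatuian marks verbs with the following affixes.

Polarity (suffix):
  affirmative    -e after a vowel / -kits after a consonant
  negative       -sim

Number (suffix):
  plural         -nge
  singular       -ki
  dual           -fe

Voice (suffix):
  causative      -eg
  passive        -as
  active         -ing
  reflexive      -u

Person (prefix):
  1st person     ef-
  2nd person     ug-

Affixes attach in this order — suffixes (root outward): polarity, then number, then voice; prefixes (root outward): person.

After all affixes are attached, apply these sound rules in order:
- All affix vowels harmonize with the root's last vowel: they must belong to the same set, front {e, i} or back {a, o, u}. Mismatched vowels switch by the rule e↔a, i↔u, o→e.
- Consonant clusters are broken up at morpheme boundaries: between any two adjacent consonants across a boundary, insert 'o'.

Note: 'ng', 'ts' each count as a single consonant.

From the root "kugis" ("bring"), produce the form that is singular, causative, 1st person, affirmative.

efokugisokitsokieg

Attach polarity affirmative -kits (after consonant 's') → kugiskits.
Attach person 1st person ef- → efkugiskits.
Attach number singular -ki → efkugiskitski.
Attach voice causative -eg → efkugiskitskieg.
Vowel harmony: no change.
Apply epenthesis: efkugiskitskieg → efokugisokitsokieg.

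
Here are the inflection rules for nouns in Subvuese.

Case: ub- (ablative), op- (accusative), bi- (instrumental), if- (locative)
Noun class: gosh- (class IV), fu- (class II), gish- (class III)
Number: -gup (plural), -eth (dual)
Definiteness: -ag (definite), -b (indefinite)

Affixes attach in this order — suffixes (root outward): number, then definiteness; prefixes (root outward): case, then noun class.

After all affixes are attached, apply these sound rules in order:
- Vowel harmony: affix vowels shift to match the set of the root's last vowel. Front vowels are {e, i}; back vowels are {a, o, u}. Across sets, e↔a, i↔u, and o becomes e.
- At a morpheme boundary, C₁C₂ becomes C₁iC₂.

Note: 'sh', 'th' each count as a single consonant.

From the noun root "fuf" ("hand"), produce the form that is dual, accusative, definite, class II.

Attach number dual -eth → fufeth.
Attach case accusative op- → opfufeth.
Attach noun class class II fu- → fuopfufeth.
Attach definiteness definite -ag → fuopfufethag.
Apply vowel harmony: fuopfufethag → fuopfufathag.
Apply epenthesis: fuopfufathag → fuopifufathag.

fuopifufathag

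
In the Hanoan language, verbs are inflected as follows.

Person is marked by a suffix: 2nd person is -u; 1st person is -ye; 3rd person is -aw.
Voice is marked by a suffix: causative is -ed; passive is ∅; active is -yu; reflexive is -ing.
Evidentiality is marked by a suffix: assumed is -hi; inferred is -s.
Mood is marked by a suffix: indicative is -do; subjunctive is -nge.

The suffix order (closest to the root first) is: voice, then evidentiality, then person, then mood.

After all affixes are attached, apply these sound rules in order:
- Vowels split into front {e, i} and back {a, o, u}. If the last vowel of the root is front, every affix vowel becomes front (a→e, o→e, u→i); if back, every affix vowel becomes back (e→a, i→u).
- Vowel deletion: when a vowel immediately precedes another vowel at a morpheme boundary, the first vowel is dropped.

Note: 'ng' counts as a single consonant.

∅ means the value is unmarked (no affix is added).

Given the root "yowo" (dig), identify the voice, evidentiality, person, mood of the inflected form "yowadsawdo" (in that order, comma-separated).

causative, inferred, 3rd person, indicative

Segment: yowo-ed-s-aw-do.
voice: -ed → causative.
evidentiality: -s → inferred.
person: -aw → 3rd person.
mood: -do → indicative.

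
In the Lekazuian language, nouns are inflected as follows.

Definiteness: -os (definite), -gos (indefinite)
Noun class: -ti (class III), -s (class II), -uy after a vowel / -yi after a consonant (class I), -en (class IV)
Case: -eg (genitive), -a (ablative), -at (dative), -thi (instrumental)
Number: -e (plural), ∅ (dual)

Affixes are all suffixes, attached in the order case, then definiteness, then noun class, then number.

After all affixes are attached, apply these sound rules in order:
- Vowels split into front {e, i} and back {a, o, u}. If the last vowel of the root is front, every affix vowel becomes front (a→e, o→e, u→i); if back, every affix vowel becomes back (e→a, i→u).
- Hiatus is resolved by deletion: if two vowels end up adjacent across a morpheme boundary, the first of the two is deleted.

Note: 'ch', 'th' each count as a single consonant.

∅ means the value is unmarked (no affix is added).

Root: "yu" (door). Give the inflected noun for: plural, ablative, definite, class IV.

Attach case ablative -a → yua.
Attach definiteness definite -os → yuaos.
Attach noun class class IV -en → yuaosen.
Attach number plural -e → yuaosene.
Apply vowel harmony: yuaosene → yuaosana.
Apply vowel deletion: yuaosana → yosana.

yosana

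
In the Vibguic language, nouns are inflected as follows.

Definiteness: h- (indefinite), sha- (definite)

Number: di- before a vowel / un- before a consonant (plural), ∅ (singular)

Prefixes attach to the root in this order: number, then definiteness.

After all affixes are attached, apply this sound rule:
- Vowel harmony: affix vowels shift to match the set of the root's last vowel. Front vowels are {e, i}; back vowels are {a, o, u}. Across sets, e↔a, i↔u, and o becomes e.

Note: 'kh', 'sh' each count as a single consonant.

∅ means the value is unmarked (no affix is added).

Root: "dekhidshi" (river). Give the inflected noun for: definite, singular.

number = singular: zero marking, form stays dekhidshi.
Attach definiteness definite sha- → shadekhidshi.
Apply vowel harmony: shadekhidshi → shedekhidshi.

shedekhidshi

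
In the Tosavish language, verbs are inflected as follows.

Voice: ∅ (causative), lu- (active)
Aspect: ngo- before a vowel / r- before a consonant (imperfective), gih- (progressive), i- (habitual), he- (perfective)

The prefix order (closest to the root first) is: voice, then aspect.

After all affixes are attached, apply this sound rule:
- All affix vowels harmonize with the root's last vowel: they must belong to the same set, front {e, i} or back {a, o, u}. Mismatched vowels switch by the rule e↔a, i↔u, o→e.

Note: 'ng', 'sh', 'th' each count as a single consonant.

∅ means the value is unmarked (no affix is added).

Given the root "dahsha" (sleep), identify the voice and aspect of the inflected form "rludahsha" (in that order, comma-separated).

active, imperfective

Segment: r-lu-dahsha.
voice: lu- → active.
aspect: ngo/r- → imperfective.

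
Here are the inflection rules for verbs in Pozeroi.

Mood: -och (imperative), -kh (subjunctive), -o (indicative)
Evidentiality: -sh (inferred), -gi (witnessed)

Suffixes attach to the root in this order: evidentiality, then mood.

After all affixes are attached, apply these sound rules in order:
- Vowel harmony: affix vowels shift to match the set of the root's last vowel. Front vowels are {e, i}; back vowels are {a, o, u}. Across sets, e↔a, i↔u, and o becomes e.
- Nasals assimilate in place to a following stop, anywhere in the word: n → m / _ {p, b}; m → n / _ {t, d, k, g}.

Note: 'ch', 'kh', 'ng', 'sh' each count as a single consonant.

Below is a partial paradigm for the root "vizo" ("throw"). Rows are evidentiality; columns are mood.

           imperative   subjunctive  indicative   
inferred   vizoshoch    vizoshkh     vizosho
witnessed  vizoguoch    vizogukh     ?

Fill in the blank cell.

vizoguo

Attach evidentiality witnessed -gi → vizogi.
Attach mood indicative -o → vizogio.
Apply vowel harmony: vizogio → vizoguo.
Nasal assimilation: no change.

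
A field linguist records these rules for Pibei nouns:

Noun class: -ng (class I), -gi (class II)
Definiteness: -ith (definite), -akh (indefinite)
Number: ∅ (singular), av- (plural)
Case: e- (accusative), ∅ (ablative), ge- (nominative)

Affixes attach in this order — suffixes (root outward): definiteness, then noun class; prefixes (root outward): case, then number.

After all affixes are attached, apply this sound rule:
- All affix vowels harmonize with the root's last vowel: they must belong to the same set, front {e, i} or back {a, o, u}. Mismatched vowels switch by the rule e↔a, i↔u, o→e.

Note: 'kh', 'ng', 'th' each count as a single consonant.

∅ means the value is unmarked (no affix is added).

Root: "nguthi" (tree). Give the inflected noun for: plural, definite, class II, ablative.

Attach definiteness definite -ith → nguthiith.
case = ablative: zero marking, form stays nguthiith.
Attach noun class class II -gi → nguthiithgi.
Attach number plural av- → avnguthiithgi.
Apply vowel harmony: avnguthiithgi → evnguthiithgi.

evnguthiithgi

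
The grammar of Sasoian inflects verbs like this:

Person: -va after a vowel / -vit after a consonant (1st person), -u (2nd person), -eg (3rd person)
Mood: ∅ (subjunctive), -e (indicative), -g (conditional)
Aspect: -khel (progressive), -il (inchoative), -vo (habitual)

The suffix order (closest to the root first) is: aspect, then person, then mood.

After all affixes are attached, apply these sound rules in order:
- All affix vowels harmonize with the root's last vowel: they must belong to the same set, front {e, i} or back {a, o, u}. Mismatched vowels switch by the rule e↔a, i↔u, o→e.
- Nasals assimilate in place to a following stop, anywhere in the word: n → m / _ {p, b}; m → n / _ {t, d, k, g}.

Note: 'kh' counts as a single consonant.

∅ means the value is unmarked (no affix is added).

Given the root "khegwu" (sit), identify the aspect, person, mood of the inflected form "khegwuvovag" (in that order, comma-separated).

habitual, 1st person, conditional

Segment: khegwu-vo-va-g.
aspect: -vo → habitual.
person: -va/vit → 1st person.
mood: -g → conditional.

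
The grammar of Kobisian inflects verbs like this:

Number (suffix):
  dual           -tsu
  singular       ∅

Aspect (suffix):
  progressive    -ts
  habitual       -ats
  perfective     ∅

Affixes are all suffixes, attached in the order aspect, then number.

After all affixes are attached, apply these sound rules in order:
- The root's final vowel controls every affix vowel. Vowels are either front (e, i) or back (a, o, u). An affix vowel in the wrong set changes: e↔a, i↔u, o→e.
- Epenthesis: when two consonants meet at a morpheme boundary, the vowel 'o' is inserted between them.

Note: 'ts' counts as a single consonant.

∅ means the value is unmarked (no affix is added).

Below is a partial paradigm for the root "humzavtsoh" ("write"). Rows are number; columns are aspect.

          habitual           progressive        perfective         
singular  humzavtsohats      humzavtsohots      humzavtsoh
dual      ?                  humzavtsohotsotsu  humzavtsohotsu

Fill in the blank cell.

humzavtsohatsotsu

Attach aspect habitual -ats → humzavtsohats.
Attach number dual -tsu → humzavtsohatstsu.
Vowel harmony: no change.
Apply epenthesis: humzavtsohatstsu → humzavtsohatsotsu.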